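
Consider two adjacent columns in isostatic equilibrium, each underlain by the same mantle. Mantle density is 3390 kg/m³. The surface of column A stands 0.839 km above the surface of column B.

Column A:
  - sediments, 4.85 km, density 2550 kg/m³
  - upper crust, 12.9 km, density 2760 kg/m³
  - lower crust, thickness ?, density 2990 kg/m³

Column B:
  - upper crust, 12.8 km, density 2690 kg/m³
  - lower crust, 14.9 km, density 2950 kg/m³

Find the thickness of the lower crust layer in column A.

Take the compensation level at the base of the deeper column (depth z_c below the surface of column A) and equate Σ ρ_i t_i down to z_c; mantle fills any gap and the z_c terms cancel.
Column A: 4.85×2550 + 12.9×2760 + x×2990 + (z_c − 17.75 − x)×3390
Column B: 0.839×0 + 12.8×2690 + 14.9×2950 + (z_c − 0.839 − 27.7)×3390
The z_c×3390 term appears on both sides and cancels. Collect the known terms of each column as K = Σ(ρt)_known − 3390 × (depth of known layers): K_A = 47971.5 − 3390×17.75 = −12201; K_B = 78387 − 3390×(0.839 + 27.7) = −18360.21.
Balance: K_A − x×(3390 − 2990) = K_B, so x = (K_A − K_B)/(3390 − 2990) = 6159.21/400 = 15.4 km.

15.4 km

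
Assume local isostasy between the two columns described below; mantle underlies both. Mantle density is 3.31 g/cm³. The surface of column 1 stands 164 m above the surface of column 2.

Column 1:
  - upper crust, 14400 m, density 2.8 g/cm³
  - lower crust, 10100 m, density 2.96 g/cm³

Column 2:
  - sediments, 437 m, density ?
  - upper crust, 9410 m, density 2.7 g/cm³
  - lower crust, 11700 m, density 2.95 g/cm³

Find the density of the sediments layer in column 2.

Take the compensation level at the base of the deeper column (depth z_c below the surface of column 1) and equate Σ ρ_i t_i down to z_c; mantle fills any gap and the z_c terms cancel.
Column 1: 14400×2.8 + 10100×2.96 + (z_c − 24500)×3.31
Column 2: 164×0 + 437×ρ + 9410×2.7 + 11700×2.95 + (z_c − 164 − 21547)×3.31
The z_c×3.31 term appears on both sides and cancels. Collect the known terms of each column as K = Σ(ρt)_known − 3.31 × (depth of known layers): K_1 = 70216 − 3.31×24500 = −10879; K_2 = 59922 − 3.31×(164 + 21547) = −11941.41.
Balance: K_1 = K_2 + 437×ρ, so ρ = (K_1 − K_2)/437 = 1062.41/437 = 2.43 g/cm³.

2.43 g/cm³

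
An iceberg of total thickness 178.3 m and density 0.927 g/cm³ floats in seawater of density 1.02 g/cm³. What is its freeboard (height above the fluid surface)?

16.3 m

Floating equilibrium: submerged depth d = t ρ_obj/ρ_fluid = 178.3 m × 0.927/1.02 = 162 m.
Freeboard = t − d = 178.3 m − 162 m = 16.3 m.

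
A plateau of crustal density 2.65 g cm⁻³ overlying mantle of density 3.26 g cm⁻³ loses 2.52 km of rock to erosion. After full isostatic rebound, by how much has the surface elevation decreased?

Rebound u = e ρ_c/ρ_m = 2.52 km × 2.65/3.26 = 2.048 km.
Net surface drop = e − u = 2.52 km − 2.048 km = e (ρ_m − ρ_c)/ρ_m = 0.472 km.

0.472 km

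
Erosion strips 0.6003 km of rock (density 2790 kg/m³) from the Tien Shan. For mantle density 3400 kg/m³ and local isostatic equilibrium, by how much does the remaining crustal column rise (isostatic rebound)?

Unloading: uplift u = e ρ_c/ρ_m = 0.6003 km × 2790/3400 = 0.493 km.

0.493 km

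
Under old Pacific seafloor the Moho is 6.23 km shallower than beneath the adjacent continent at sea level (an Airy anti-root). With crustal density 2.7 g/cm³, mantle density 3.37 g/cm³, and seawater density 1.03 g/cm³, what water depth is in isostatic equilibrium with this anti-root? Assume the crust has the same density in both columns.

2.5 km

Replacing a thickness d of crust by seawater at the top must be balanced by replacing crust with mantle at the base: d (ρ_c − ρ_w) = a (ρ_m − ρ_c).
d = a (ρ_m − ρ_c)/(ρ_c − ρ_w) = 6.23 km × 0.67/1.67 = 2.5 km.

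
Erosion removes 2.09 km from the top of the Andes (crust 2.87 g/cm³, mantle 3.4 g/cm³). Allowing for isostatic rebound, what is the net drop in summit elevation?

0.326 km

Rebound u = e ρ_c/ρ_m = 2.09 km × 2.87/3.4 = 1.764 km.
Net surface drop = e − u = 2.09 km − 1.764 km = e (ρ_m − ρ_c)/ρ_m = 0.326 km.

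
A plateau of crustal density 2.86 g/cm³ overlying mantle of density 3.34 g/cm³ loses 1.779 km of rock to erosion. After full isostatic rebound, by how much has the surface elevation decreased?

Rebound u = e ρ_c/ρ_m = 1.779 km × 2.86/3.34 = 1.523 km.
Net surface drop = e − u = 1.779 km − 1.523 km = e (ρ_m − ρ_c)/ρ_m = 0.256 km.

0.256 km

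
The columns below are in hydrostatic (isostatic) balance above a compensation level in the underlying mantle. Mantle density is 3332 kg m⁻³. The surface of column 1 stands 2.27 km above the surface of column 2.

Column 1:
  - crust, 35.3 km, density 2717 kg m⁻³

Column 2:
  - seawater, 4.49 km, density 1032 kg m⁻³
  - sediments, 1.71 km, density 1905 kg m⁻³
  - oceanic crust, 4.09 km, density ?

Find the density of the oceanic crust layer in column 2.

Take the compensation level at the base of the deeper column (depth z_c below the surface of column 1) and equate Σ ρ_i t_i down to z_c; mantle fills any gap and the z_c terms cancel.
Column 1: 35.3×2717 + (z_c − 35.3)×3332
Column 2: 2.27×0 + 4.49×1032 + 1.71×1905 + 4.09×ρ + (z_c − 2.27 − 10.29)×3332
The z_c×3332 term appears on both sides and cancels. Collect the known terms of each column as K = Σ(ρt)_known − 3332 × (depth of known layers): K_1 = 95910.1 − 3332×35.3 = −21709.5; K_2 = 7891.23 − 3332×(2.27 + 10.29) = −33958.69.
Balance: K_1 = K_2 + 4.09×ρ, so ρ = (K_1 − K_2)/4.09 = 12249.2/4.09 = 2990 kg m⁻³.

2990 kg m⁻³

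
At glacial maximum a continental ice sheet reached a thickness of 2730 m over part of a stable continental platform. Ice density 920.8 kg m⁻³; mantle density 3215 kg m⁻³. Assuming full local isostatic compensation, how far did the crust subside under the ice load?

Equating mass per unit area of the two columns: the ice load ρ_ice t is balanced by mantle displaced below, ρ_m s.
s = t ρ_ice / ρ_m = 2730 m × 920.8/3215 = 782 m.

782 m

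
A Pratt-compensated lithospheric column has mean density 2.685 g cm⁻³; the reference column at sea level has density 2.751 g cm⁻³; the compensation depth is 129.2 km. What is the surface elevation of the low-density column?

ρ_ref D = ρ (D + h) → h = D (ρ_ref − ρ)/ρ.
h = 129.2 km × (2.751 − 2.685)/2.685 = 3.18 km.

3.18 km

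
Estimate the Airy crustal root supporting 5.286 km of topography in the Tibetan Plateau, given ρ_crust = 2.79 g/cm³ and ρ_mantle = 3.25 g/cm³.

32.1 km

Equating mass per unit area of the two columns: the weight of the topography is balanced by the buoyancy of the root, ρ_c h = (ρ_m − ρ_c) r.
r = h · ρ_c / (ρ_m − ρ_c) = 5.286 km × 2.79 / (3.25 − 2.79) = 32.1 km.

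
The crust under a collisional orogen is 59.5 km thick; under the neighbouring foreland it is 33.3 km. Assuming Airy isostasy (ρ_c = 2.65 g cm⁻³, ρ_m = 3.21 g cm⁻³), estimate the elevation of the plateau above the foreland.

Excess crust Δ = 59.5 km − 33.3 km = 26.2 km, split between elevation h and root r with h + r = Δ.
Airy balance ρ_c h = (ρ_m − ρ_c) r gives r = h ρ_c/(ρ_m − ρ_c), so h (1 + ρ_c/(ρ_m − ρ_c)) = Δ, i.e. h = Δ (ρ_m − ρ_c)/ρ_m.
h = 26.2 km × 0.56/3.21 = 4.57 km.

4.57 km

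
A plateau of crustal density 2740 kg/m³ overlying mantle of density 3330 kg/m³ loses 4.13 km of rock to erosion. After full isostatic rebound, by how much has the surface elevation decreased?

0.732 km

Rebound u = e ρ_c/ρ_m = 4.13 km × 2740/3330 = 3.398 km.
Net surface drop = e − u = 4.13 km − 3.398 km = e (ρ_m − ρ_c)/ρ_m = 0.732 km.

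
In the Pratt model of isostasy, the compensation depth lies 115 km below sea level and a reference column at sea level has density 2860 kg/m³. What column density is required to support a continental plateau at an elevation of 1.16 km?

2830 kg/m³

Pratt balance: ρ_ref D = ρ (D + h).
ρ = ρ_ref D/(D + h) = 2860 × 115 km/(115 km + 1.16 km) = 2830 kg/m³.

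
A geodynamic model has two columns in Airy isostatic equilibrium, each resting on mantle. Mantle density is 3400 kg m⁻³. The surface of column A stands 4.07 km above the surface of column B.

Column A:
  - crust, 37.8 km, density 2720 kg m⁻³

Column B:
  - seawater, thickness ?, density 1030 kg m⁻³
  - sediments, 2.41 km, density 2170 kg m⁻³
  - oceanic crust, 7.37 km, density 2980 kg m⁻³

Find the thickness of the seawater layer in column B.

2.45 km

Take the compensation level at the base of the deeper column (depth z_c below the surface of column A) and equate Σ ρ_i t_i down to z_c; mantle fills any gap and the z_c terms cancel.
Column A: 37.8×2720 + (z_c − 37.8)×3400
Column B: 4.07×0 + x×1030 + 2.41×2170 + 7.37×2980 + (z_c − 4.07 − 9.78 − x)×3400
The z_c×3400 term appears on both sides and cancels. Collect the known terms of each column as K = Σ(ρt)_known − 3400 × (depth of known layers): K_A = 102816 − 3400×37.8 = −25704; K_B = 27192.3 − 3400×(4.07 + 9.78) = −19897.7.
Balance: K_A = K_B − x×(3400 − 1030), so x = (K_B − K_A)/(3400 − 1030) = 5806.3/2370 = 2.45 km.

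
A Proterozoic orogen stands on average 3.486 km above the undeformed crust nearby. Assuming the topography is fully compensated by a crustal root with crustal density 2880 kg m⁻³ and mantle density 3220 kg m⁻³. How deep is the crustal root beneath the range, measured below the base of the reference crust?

29.5 km

Equating mass per unit area of the two columns: the weight of the topography is balanced by the buoyancy of the root, ρ_c h = (ρ_m − ρ_c) r.
r = h · ρ_c / (ρ_m − ρ_c) = 3.486 km × 2880 / (3220 − 2880) = 29.5 km.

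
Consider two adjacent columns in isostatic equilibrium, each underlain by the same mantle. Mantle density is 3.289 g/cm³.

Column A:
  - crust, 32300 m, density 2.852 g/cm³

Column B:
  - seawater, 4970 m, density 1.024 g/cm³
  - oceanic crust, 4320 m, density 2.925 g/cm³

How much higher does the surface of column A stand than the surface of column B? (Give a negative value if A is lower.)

391 m

For any compensation level in the mantle, the mantle terms cancel and isostasy reduces to e = (Σt_A − Σt_B) − (Σ(ρt)_A − Σ(ρt)_B) / ρ_m.
Σt_A = 32300 m; Σt_B = 9290 m; Σ(ρt)_A = 92119.6; Σ(ρt)_B = 17725.28 (in m·g/cm³).
e = (32300 − 9290) − (92119.6 − 17725.28) / 3.289 = 391 m.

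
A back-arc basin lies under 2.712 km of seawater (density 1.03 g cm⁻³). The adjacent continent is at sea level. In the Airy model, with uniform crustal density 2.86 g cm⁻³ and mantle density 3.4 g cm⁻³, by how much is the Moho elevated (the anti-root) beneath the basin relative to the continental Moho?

9.19 km

In Airy isostatic equilibrium: replacing crust with seawater at the top is compensated by replacing crust with mantle at the base: d (ρ_c − ρ_w) = a (ρ_m − ρ_c).
a = d (ρ_c − ρ_w)/(ρ_m − ρ_c) = 2.712 km × 1.83/0.54 = 9.19 km.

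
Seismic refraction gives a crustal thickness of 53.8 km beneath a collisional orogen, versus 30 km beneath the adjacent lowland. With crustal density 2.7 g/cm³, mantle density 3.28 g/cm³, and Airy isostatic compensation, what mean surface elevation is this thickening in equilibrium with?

Excess crust Δ = 53.8 km − 30 km = 23.8 km, split between elevation h and root r with h + r = Δ.
Airy balance ρ_c h = (ρ_m − ρ_c) r gives r = h ρ_c/(ρ_m − ρ_c), so h (1 + ρ_c/(ρ_m − ρ_c)) = Δ, i.e. h = Δ (ρ_m − ρ_c)/ρ_m.
h = 23.8 km × 0.58/3.28 = 4.21 km.

4.21 km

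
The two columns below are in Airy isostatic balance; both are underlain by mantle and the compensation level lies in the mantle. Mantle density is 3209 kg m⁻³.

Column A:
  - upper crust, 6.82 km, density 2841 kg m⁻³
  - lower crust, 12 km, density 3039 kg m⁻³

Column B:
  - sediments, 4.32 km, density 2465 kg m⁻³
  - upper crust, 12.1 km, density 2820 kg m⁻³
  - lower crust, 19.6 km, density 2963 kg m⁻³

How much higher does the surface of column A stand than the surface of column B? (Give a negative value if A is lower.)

−2.55 km

For any compensation level in the mantle, the mantle terms cancel and isostasy reduces to e = (Σt_A − Σt_B) − (Σ(ρt)_A − Σ(ρt)_B) / ρ_m.
Σt_A = 18.82 km; Σt_B = 36.02 km; Σ(ρt)_A = 55843.62; Σ(ρt)_B = 102845.6 (in km·kg m⁻³).
e = (18.82 − 36.02) − (55843.62 − 102845.6) / 3209 = −2.55 km.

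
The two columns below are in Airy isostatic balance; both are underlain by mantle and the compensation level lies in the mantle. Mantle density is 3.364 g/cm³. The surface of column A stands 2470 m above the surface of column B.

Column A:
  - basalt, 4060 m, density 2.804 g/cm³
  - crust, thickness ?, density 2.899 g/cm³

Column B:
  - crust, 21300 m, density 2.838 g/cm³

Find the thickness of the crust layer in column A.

37100 m

Take the compensation level at the base of the deeper column (depth z_c below the surface of column A) and equate Σ ρ_i t_i down to z_c; mantle fills any gap and the z_c terms cancel.
Column A: 4060×2.804 + x×2.899 + (z_c − 4060 − x)×3.364
Column B: 2470×0 + 21300×2.838 + (z_c − 2470 − 21300)×3.364
The z_c×3.364 term appears on both sides and cancels. Collect the known terms of each column as K = Σ(ρt)_known − 3.364 × (depth of known layers): K_A = 11384.24 − 3.364×4060 = −2273.6; K_B = 60449.4 − 3.364×(2470 + 21300) = −19512.88.
Balance: K_A − x×(3.364 − 2.899) = K_B, so x = (K_A − K_B)/(3.364 − 2.899) = 17239.3/0.465 = 37100 m.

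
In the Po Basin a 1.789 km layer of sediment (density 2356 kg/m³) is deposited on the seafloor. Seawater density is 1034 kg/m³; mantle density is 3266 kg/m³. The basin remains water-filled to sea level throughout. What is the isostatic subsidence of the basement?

1.06 km

Submarine loading: the sediment displaces seawater, and the subsidence is in turn flooded, so s (ρ_m − ρ_w) = t (ρ_sed − ρ_w).
s = 1.789 km × (2356 − 1034) / (3266 − 1034) = 1.06 km.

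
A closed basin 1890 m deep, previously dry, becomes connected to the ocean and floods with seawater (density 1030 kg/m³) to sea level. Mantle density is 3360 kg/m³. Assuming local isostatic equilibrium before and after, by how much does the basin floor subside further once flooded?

After flooding the water column is d + s deep. Its weight must equal the weight of mantle displaced by the extra subsidence s: (d + s) ρ_w = s ρ_m.
s = d ρ_w / (ρ_m − ρ_w) = 1890 m × 1030/(3360 − 1030) = 835 m.

835 m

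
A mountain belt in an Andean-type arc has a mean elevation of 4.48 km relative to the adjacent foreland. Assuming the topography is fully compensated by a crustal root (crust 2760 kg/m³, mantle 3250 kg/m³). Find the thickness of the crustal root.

25.2 km

Isostatic balance requires: the weight of the topography is balanced by the buoyancy of the root, ρ_c h = (ρ_m − ρ_c) r.
r = h · ρ_c / (ρ_m − ρ_c) = 4.48 km × 2760 / (3250 − 2760) = 25.2 km.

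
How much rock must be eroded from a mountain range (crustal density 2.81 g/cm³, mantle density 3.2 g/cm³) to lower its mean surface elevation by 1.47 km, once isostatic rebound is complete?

Net drop Δ = e − u = e − e ρ_c/ρ_m = e (ρ_m − ρ_c)/ρ_m.
e = Δ ρ_m/(ρ_m − ρ_c) = 1.47 km × 3.2/0.39 = 12.1 km.

12.1 km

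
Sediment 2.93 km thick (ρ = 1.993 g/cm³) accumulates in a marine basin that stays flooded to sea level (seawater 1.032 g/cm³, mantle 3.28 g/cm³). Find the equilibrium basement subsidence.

Submarine loading: the sediment displaces seawater, and the subsidence is in turn flooded, so s (ρ_m − ρ_w) = t (ρ_sed − ρ_w).
s = 2.93 km × (1.993 − 1.032) / (3.28 − 1.032) = 1.25 km.

1.25 km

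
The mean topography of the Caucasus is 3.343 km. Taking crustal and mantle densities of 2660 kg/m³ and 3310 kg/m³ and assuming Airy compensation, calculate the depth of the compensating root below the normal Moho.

In Airy isostatic equilibrium: the weight of the topography is balanced by the buoyancy of the root, ρ_c h = (ρ_m − ρ_c) r.
r = h · ρ_c / (ρ_m − ρ_c) = 3.343 km × 2660 / (3310 − 2660) = 13.7 km.

13.7 km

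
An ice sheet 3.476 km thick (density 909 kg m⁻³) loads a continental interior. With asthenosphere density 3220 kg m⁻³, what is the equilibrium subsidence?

0.981 km

Balancing pressure at the compensation depth: the ice load ρ_ice t is balanced by mantle displaced below, ρ_m s.
s = t ρ_ice / ρ_m = 3.476 km × 909/3220 = 0.981 km.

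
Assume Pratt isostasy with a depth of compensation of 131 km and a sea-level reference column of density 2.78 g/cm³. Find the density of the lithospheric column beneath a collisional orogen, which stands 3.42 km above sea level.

Pratt balance: ρ_ref D = ρ (D + h).
ρ = ρ_ref D/(D + h) = 2.78 × 131 km/(131 km + 3.42 km) = 2.71 g/cm³.

2.71 g/cm³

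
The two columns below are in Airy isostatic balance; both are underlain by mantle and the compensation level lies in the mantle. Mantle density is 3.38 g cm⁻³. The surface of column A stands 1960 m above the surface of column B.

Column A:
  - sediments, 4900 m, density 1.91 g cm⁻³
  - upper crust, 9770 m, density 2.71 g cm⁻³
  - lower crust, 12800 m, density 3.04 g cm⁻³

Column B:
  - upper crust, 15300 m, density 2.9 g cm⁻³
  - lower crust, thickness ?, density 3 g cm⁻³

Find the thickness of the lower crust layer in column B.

10900 m

Take the compensation level at the base of the deeper column (depth z_c below the surface of column A) and equate Σ ρ_i t_i down to z_c; mantle fills any gap and the z_c terms cancel.
Column A: 4900×1.91 + 9770×2.71 + 12800×3.04 + (z_c − 27470)×3.38
Column B: 1960×0 + 15300×2.9 + x×3 + (z_c − 1960 − 15300 − x)×3.38
The z_c×3.38 term appears on both sides and cancels. Collect the known terms of each column as K = Σ(ρt)_known − 3.38 × (depth of known layers): K_A = 74747.7 − 3.38×27470 = −18100.9; K_B = 44370 − 3.38×(1960 + 15300) = −13968.8.
Balance: K_A = K_B − x×(3.38 − 3), so x = (K_B − K_A)/(3.38 − 3) = 4132.1/0.38 = 10900 m.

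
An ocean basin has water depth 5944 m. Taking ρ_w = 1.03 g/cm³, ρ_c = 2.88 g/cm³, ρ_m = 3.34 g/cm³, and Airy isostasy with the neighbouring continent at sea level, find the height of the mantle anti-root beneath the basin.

23900 m

For local isostatic compensation: replacing crust with seawater at the top is compensated by replacing crust with mantle at the base: d (ρ_c − ρ_w) = a (ρ_m − ρ_c).
a = d (ρ_c − ρ_w)/(ρ_m − ρ_c) = 5944 m × 1.85/0.46 = 23900 m.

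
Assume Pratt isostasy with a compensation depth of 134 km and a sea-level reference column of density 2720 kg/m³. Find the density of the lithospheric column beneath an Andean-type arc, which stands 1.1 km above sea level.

2700 kg/m³

Pratt balance: ρ_ref D = ρ (D + h).
ρ = ρ_ref D/(D + h) = 2720 × 134 km/(134 km + 1.1 km) = 2700 kg/m³.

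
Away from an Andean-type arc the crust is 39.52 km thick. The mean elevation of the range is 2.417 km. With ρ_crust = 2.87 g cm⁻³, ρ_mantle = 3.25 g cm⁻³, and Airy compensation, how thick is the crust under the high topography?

60.2 km

Root depth r = h ρ_c / (ρ_m − ρ_c) = 2.417 km × 2.87 / 0.38 = 18.25 km.
Total thickness = T + h + r = 39.52 km + 2.417 km + 18.25 km = 60.2 km.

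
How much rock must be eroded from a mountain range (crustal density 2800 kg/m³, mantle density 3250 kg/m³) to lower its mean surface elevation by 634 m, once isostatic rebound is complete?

4580 m

Net drop Δ = e − u = e − e ρ_c/ρ_m = e (ρ_m − ρ_c)/ρ_m.
e = Δ ρ_m/(ρ_m − ρ_c) = 634 m × 3250/450 = 4580 m.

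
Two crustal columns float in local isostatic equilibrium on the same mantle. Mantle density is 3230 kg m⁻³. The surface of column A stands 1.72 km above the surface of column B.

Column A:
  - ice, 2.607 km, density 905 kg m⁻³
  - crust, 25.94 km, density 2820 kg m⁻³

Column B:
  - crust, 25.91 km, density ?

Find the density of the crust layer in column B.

Take the compensation level at the base of the deeper column (depth z_c below the surface of column A) and equate Σ ρ_i t_i down to z_c; mantle fills any gap and the z_c terms cancel.
Column A: 2.607×905 + 25.94×2820 + (z_c − 28.547)×3230
Column B: 1.72×0 + 25.91×ρ + (z_c − 1.72 − 25.91)×3230
The z_c×3230 term appears on both sides and cancels. Collect the known terms of each column as K = Σ(ρt)_known − 3230 × (depth of known layers): K_A = 75510.135 − 3230×28.547 = −16696.675; K_B = 0 − 3230×(1.72 + 25.91) = −89244.9.
Balance: K_A = K_B + 25.91×ρ, so ρ = (K_A − K_B)/25.91 = 72548.2/25.91 = 2800 kg m⁻³.

2800 kg m⁻³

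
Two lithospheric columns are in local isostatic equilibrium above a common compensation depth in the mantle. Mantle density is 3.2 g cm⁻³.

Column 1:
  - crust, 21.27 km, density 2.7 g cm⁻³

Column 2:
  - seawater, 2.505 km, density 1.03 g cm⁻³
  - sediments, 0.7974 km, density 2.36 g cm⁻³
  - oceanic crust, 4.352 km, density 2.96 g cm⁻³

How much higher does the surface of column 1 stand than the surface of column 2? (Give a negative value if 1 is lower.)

1.09 km

For any compensation level in the mantle, the mantle terms cancel and isostasy reduces to e = (Σt_1 − Σt_2) − (Σ(ρt)_1 − Σ(ρt)_2) / ρ_m.
Σt_1 = 21.27 km; Σt_2 = 7.6544 km; Σ(ρt)_1 = 57.429; Σ(ρt)_2 = 17.343934 (in km·g cm⁻³).
e = (21.27 − 7.6544) − (57.429 − 17.343934) / 3.2 = 1.09 km.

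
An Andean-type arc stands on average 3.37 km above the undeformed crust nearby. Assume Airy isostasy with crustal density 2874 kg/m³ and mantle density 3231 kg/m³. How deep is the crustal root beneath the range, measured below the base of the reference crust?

27.1 km

Isostatic balance requires: the weight of the topography is balanced by the buoyancy of the root, ρ_c h = (ρ_m − ρ_c) r.
r = h · ρ_c / (ρ_m − ρ_c) = 3.37 km × 2874 / (3231 − 2874) = 27.1 km.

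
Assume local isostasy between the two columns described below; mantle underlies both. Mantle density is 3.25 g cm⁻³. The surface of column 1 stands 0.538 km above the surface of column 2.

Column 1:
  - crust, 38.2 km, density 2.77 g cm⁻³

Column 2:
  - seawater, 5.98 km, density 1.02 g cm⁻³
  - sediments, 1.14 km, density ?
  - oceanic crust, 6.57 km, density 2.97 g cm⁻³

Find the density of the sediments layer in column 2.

2.01 g cm⁻³

Take the compensation level at the base of the deeper column (depth z_c below the surface of column 1) and equate Σ ρ_i t_i down to z_c; mantle fills any gap and the z_c terms cancel.
Column 1: 38.2×2.77 + (z_c − 38.2)×3.25
Column 2: 0.538×0 + 5.98×1.02 + 1.14×ρ + 6.57×2.97 + (z_c − 0.538 − 13.69)×3.25
The z_c×3.25 term appears on both sides and cancels. Collect the known terms of each column as K = Σ(ρt)_known − 3.25 × (depth of known layers): K_1 = 105.814 − 3.25×38.2 = −18.336; K_2 = 25.6125 − 3.25×(0.538 + 13.69) = −20.6285.
Balance: K_1 = K_2 + 1.14×ρ, so ρ = (K_1 − K_2)/1.14 = 2.2925/1.14 = 2.01 g cm⁻³.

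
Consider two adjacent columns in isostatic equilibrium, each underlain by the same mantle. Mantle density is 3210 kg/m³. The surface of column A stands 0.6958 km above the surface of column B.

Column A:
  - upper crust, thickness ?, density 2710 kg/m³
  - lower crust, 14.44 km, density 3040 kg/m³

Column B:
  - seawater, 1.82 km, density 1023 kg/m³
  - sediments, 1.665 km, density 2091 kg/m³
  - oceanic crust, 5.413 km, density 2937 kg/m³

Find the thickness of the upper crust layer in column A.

Take the compensation level at the base of the deeper column (depth z_c below the surface of column A) and equate Σ ρ_i t_i down to z_c; mantle fills any gap and the z_c terms cancel.
Column A: x×2710 + 14.44×3040 + (z_c − 14.44 − x)×3210
Column B: 0.6958×0 + 1.82×1023 + 1.665×2091 + 5.413×2937 + (z_c − 0.6958 − 8.898)×3210
The z_c×3210 term appears on both sides and cancels. Collect the known terms of each column as K = Σ(ρt)_known − 3210 × (depth of known layers): K_A = 43897.6 − 3210×14.44 = −2454.8; K_B = 21241.356 − 3210×(0.6958 + 8.898) = −9554.742.
Balance: K_A − x×(3210 − 2710) = K_B, so x = (K_A − K_B)/(3210 − 2710) = 7099.94/500 = 14.2 km.

14.2 km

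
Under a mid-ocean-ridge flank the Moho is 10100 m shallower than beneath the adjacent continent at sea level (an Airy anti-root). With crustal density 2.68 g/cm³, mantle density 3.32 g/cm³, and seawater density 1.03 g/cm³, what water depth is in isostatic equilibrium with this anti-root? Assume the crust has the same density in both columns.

Replacing a thickness d of crust by seawater at the top must be balanced by replacing crust with mantle at the base: d (ρ_c − ρ_w) = a (ρ_m − ρ_c).
d = a (ρ_m − ρ_c)/(ρ_c − ρ_w) = 10100 m × 0.64/1.65 = 3920 m.

3920 m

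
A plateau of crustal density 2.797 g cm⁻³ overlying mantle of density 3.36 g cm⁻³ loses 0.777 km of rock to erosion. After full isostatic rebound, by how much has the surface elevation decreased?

0.13 km

Rebound u = e ρ_c/ρ_m = 0.777 km × 2.797/3.36 = 0.6468 km.
Net surface drop = e − u = 0.777 km − 0.6468 km = e (ρ_m − ρ_c)/ρ_m = 0.13 km.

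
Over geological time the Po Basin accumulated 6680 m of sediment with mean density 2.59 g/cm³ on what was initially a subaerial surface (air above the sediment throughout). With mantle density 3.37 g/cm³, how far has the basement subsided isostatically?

5130 m

Subaerial load: s = t ρ_sed / ρ_m = 6680 m × 2.59/3.37 = 5130 m.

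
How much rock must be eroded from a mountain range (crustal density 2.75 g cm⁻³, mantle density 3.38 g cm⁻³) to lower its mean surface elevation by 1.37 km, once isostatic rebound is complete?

7.35 km

Net drop Δ = e − u = e − e ρ_c/ρ_m = e (ρ_m − ρ_c)/ρ_m.
e = Δ ρ_m/(ρ_m − ρ_c) = 1.37 km × 3.38/0.63 = 7.35 km.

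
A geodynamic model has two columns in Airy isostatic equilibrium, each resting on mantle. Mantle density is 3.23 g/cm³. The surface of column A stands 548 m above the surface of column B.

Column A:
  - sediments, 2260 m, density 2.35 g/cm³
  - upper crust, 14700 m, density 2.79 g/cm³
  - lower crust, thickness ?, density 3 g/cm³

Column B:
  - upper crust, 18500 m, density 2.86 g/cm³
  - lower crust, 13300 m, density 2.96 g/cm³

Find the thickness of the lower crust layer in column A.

16300 m

Take the compensation level at the base of the deeper column (depth z_c below the surface of column A) and equate Σ ρ_i t_i down to z_c; mantle fills any gap and the z_c terms cancel.
Column A: 2260×2.35 + 14700×2.79 + x×3 + (z_c − 16960 − x)×3.23
Column B: 548×0 + 18500×2.86 + 13300×2.96 + (z_c − 548 − 31800)×3.23
The z_c×3.23 term appears on both sides and cancels. Collect the known terms of each column as K = Σ(ρt)_known − 3.23 × (depth of known layers): K_A = 46324 − 3.23×16960 = −8456.8; K_B = 92278 − 3.23×(548 + 31800) = −12206.04.
Balance: K_A − x×(3.23 − 3) = K_B, so x = (K_A − K_B)/(3.23 − 3) = 3749.24/0.23 = 16300 m.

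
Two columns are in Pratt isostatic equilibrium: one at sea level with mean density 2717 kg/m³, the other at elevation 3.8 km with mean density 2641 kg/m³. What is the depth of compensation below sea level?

ρ_ref D = ρ (D + h) → D (ρ_ref − ρ) = ρ h.
D = ρ h/(ρ_ref − ρ) = 2641 × 3.8 km/(2717 − 2641) = 132 km.

132 km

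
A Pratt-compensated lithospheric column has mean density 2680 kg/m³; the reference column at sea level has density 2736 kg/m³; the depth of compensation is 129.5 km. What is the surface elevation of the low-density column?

ρ_ref D = ρ (D + h) → h = D (ρ_ref − ρ)/ρ.
h = 129.5 km × (2736 − 2680)/2680 = 2.71 km.

2.71 km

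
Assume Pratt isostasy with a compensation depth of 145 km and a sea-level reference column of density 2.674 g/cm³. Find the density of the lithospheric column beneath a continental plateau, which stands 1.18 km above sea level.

2.65 g/cm³

Pratt balance: ρ_ref D = ρ (D + h).
ρ = ρ_ref D/(D + h) = 2.674 × 145 km/(145 km + 1.18 km) = 2.65 g/cm³.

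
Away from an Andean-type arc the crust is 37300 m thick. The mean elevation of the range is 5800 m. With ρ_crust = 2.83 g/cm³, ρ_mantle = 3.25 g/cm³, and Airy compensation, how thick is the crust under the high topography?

Root depth r = h ρ_c / (ρ_m − ρ_c) = 5800 m × 2.83 / 0.42 = 39080 m.
Total thickness = T + h + r = 37300 m + 5800 m + 39080 m = 82200 m.

82200 m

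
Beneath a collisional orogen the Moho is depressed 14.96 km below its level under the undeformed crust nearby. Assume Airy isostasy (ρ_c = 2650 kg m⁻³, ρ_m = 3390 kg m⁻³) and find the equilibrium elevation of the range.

For local isostatic compensation: ρ_c h = (ρ_m − ρ_c) r.
h = r (ρ_m − ρ_c) / ρ_c = 14.96 km × (3390 − 2650) / 2650 = 4.18 km.

4.18 km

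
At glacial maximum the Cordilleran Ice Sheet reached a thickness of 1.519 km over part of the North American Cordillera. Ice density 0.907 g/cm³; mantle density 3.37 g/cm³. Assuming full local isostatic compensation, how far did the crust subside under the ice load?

Equating mass per unit area of the two columns: the ice load ρ_ice t is balanced by mantle displaced below, ρ_m s.
s = t ρ_ice / ρ_m = 1.519 km × 0.907/3.37 = 0.409 km.

0.409 km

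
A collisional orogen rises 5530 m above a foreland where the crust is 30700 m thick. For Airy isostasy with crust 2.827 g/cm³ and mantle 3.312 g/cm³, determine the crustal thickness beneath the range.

Root depth r = h ρ_c / (ρ_m − ρ_c) = 5530 m × 2.827 / 0.485 = 32230 m.
Total thickness = T + h + r = 30700 m + 5530 m + 32230 m = 68500 m.

68500 m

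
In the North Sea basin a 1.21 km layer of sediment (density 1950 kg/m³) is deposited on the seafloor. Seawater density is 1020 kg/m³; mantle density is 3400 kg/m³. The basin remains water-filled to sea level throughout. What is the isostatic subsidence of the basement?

0.473 km

Submarine loading: the sediment displaces seawater, and the subsidence is in turn flooded, so s (ρ_m − ρ_w) = t (ρ_sed − ρ_w).
s = 1.21 km × (1950 − 1020) / (3400 − 1020) = 0.473 km.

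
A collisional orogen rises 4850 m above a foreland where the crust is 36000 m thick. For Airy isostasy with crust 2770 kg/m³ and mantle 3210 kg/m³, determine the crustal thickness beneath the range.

Root depth r = h ρ_c / (ρ_m − ρ_c) = 4850 m × 2770 / 440 = 30530 m.
Total thickness = T + h + r = 36000 m + 4850 m + 30530 m = 71400 m.

71400 m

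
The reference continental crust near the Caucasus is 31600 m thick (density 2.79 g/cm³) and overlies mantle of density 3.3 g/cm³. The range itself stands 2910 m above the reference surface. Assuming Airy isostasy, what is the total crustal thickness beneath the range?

Root depth r = h ρ_c / (ρ_m − ρ_c) = 2910 m × 2.79 / 0.51 = 15920 m.
Total thickness = T + h + r = 31600 m + 2910 m + 15920 m = 50400 m.

50400 m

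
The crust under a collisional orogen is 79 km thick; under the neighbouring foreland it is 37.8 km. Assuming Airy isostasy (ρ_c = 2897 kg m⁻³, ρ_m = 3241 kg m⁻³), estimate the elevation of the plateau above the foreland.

Excess crust Δ = 79 km − 37.8 km = 41.2 km, split between elevation h and root r with h + r = Δ.
Airy balance ρ_c h = (ρ_m − ρ_c) r gives r = h ρ_c/(ρ_m − ρ_c), so h (1 + ρ_c/(ρ_m − ρ_c)) = Δ, i.e. h = Δ (ρ_m − ρ_c)/ρ_m.
h = 41.2 km × 344/3241 = 4.37 km.

4.37 km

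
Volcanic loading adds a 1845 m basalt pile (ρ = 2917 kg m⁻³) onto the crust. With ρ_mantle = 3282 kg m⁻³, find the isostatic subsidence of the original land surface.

Subaerial loading: s = t ρ_load / ρ_m.
s = 1845 m × 2917/3282 = 1640 m.

1640 m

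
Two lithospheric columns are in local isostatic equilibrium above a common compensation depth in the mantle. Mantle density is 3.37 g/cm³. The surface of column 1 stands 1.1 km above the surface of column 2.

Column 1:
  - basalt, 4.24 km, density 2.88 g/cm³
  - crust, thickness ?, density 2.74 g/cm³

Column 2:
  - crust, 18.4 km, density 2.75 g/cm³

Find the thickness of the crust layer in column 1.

Take the compensation level at the base of the deeper column (depth z_c below the surface of column 1) and equate Σ ρ_i t_i down to z_c; mantle fills any gap and the z_c terms cancel.
Column 1: 4.24×2.88 + x×2.74 + (z_c − 4.24 − x)×3.37
Column 2: 1.1×0 + 18.4×2.75 + (z_c − 1.1 − 18.4)×3.37
The z_c×3.37 term appears on both sides and cancels. Collect the known terms of each column as K = Σ(ρt)_known − 3.37 × (depth of known layers): K_1 = 12.2112 − 3.37×4.24 = −2.0776; K_2 = 50.6 − 3.37×(1.1 + 18.4) = −15.115.
Balance: K_1 − x×(3.37 − 2.74) = K_2, so x = (K_1 − K_2)/(3.37 − 2.74) = 13.0374/0.63 = 20.7 km.

20.7 km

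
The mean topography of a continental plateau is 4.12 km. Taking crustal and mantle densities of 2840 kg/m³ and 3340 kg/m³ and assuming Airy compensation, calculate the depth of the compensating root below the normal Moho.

Balancing pressure at the compensation depth: the weight of the topography is balanced by the buoyancy of the root, ρ_c h = (ρ_m − ρ_c) r.
r = h · ρ_c / (ρ_m − ρ_c) = 4.12 km × 2840 / (3340 − 2840) = 23.4 km.

23.4 km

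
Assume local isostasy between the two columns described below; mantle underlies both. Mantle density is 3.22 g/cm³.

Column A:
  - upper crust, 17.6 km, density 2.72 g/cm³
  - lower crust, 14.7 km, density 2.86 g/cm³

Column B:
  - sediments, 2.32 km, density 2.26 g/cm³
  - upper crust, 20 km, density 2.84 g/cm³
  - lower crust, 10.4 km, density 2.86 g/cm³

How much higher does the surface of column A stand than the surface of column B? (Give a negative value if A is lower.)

0.162 km

For any compensation level in the mantle, the mantle terms cancel and isostasy reduces to e = (Σt_A − Σt_B) − (Σ(ρt)_A − Σ(ρt)_B) / ρ_m.
Σt_A = 32.3 km; Σt_B = 32.72 km; Σ(ρt)_A = 89.914; Σ(ρt)_B = 91.7872 (in km·g/cm³).
e = (32.3 − 32.72) − (89.914 − 91.7872) / 3.22 = 0.162 km.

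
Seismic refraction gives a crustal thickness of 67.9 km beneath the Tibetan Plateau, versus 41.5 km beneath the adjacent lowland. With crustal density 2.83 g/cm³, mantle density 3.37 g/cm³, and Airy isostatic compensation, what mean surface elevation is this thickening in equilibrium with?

Excess crust Δ = 67.9 km − 41.5 km = 26.4 km, split between elevation h and root r with h + r = Δ.
Airy balance ρ_c h = (ρ_m − ρ_c) r gives r = h ρ_c/(ρ_m − ρ_c), so h (1 + ρ_c/(ρ_m − ρ_c)) = Δ, i.e. h = Δ (ρ_m − ρ_c)/ρ_m.
h = 26.4 km × 0.54/3.37 = 4.23 km.

4.23 km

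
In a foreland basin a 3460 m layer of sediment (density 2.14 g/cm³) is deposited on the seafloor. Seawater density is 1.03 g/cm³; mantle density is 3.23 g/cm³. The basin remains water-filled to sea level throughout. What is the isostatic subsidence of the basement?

Submarine loading: the sediment displaces seawater, and the subsidence is in turn flooded, so s (ρ_m − ρ_w) = t (ρ_sed − ρ_w).
s = 3460 m × (2.14 − 1.03) / (3.23 − 1.03) = 1750 m.

1750 m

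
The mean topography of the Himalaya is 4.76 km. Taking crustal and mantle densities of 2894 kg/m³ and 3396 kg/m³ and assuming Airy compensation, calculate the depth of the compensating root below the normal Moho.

Balancing pressure at the compensation depth: the weight of the topography is balanced by the buoyancy of the root, ρ_c h = (ρ_m − ρ_c) r.
r = h · ρ_c / (ρ_m − ρ_c) = 4.76 km × 2894 / (3396 − 2894) = 27.4 km.

27.4 km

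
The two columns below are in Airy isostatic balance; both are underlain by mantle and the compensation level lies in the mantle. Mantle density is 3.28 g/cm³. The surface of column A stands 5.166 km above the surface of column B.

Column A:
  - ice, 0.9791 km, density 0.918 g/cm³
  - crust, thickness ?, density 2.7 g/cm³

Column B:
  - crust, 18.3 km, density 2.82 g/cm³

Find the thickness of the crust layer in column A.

39.7 km

Take the compensation level at the base of the deeper column (depth z_c below the surface of column A) and equate Σ ρ_i t_i down to z_c; mantle fills any gap and the z_c terms cancel.
Column A: 0.9791×0.918 + x×2.7 + (z_c − 0.9791 − x)×3.28
Column B: 5.166×0 + 18.3×2.82 + (z_c − 5.166 − 18.3)×3.28
The z_c×3.28 term appears on both sides and cancels. Collect the known terms of each column as K = Σ(ρt)_known − 3.28 × (depth of known layers): K_A = 0.8988138 − 3.28×0.9791 = −2.3126342; K_B = 51.606 − 3.28×(5.166 + 18.3) = −25.36248.
Balance: K_A − x×(3.28 − 2.7) = K_B, so x = (K_A − K_B)/(3.28 − 2.7) = 23.0498/0.58 = 39.7 km.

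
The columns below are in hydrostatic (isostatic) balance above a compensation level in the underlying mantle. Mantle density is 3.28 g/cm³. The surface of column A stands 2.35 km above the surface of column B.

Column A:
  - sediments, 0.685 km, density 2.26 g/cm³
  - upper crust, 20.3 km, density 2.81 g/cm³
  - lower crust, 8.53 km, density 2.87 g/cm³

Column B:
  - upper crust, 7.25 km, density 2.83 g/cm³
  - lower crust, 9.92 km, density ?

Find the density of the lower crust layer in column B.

3 g/cm³

Take the compensation level at the base of the deeper column (depth z_c below the surface of column A) and equate Σ ρ_i t_i down to z_c; mantle fills any gap and the z_c terms cancel.
Column A: 0.685×2.26 + 20.3×2.81 + 8.53×2.87 + (z_c − 29.515)×3.28
Column B: 2.35×0 + 7.25×2.83 + 9.92×ρ + (z_c − 2.35 − 17.17)×3.28
The z_c×3.28 term appears on both sides and cancels. Collect the known terms of each column as K = Σ(ρt)_known − 3.28 × (depth of known layers): K_A = 83.0722 − 3.28×29.515 = −13.737; K_B = 20.5175 − 3.28×(2.35 + 17.17) = −43.5081.
Balance: K_A = K_B + 9.92×ρ, so ρ = (K_A − K_B)/9.92 = 29.7711/9.92 = 3 g/cm³.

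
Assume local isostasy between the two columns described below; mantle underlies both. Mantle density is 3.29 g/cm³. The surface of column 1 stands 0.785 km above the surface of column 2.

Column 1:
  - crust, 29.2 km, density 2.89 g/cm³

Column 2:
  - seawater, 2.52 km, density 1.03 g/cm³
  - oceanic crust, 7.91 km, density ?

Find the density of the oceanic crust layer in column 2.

Take the compensation level at the base of the deeper column (depth z_c below the surface of column 1) and equate Σ ρ_i t_i down to z_c; mantle fills any gap and the z_c terms cancel.
Column 1: 29.2×2.89 + (z_c − 29.2)×3.29
Column 2: 0.785×0 + 2.52×1.03 + 7.91×ρ + (z_c − 0.785 − 10.43)×3.29
The z_c×3.29 term appears on both sides and cancels. Collect the known terms of each column as K = Σ(ρt)_known − 3.29 × (depth of known layers): K_1 = 84.388 − 3.29×29.2 = −11.68; K_2 = 2.5956 − 3.29×(0.785 + 10.43) = −34.30175.
Balance: K_1 = K_2 + 7.91×ρ, so ρ = (K_1 − K_2)/7.91 = 22.6217/7.91 = 2.86 g/cm³.

2.86 g/cm³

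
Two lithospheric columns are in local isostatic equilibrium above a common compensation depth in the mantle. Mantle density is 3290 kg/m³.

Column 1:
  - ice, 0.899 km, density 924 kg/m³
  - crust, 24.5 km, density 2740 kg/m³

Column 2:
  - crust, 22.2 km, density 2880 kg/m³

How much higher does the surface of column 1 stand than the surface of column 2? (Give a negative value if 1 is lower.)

1.98 km

For any compensation level in the mantle, the mantle terms cancel and isostasy reduces to e = (Σt_1 − Σt_2) − (Σ(ρt)_1 − Σ(ρt)_2) / ρ_m.
Σt_1 = 25.399 km; Σt_2 = 22.2 km; Σ(ρt)_1 = 67960.676; Σ(ρt)_2 = 63936 (in km·kg/m³).
e = (25.399 − 22.2) − (67960.676 − 63936) / 3290 = 1.98 km.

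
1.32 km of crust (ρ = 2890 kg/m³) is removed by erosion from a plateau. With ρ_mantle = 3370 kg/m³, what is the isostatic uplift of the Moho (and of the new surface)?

Unloading: uplift u = e ρ_c/ρ_m = 1.32 km × 2890/3370 = 1.13 km.

1.13 km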